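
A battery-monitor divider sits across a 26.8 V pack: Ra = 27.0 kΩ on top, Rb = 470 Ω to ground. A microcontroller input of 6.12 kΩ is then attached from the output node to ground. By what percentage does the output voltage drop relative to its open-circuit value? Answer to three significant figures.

7.02 %

The divider's output (Thévenin) resistance is Ra‖Rb = 462.0 Ω.
Fractional drop under load = R_th/(R_th + R_L) = 462.0 / (462.0 + 6120) = 0.07019.
So the output falls by 7.02 %.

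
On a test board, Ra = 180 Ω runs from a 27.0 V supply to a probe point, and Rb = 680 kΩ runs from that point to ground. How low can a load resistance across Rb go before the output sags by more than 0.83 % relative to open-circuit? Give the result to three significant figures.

Output resistance R_th = Ra‖Rb = (180 × 680000)/680200 = 180.0 Ω.
The fractional drop is R_th/(R_th + R_L); requiring this ≤ 0.00830 gives R_L ≥ R_th(1/0.00830 − 1) = 180.0 × 119.5 = 21.5 kΩ.

R_L(min) ≈ 21.5 kΩ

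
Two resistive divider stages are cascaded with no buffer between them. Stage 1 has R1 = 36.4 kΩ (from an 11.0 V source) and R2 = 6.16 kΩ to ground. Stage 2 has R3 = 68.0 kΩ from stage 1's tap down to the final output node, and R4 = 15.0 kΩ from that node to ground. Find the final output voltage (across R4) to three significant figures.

Stage 2 presents R3+R4 = 83.00 kΩ as a load on stage 1's tap.
Stage 1's lower leg becomes R2‖(R3+R4) = 5.734 kΩ, so V_mid = 11.0 × 5.734/42.13 = 1.497 V.
Stage 2 is itself unloaded: V_out = V_mid × R4/(R3+R4) = 1.497 × 15.0/83.00 = 0.271 V.

V_out ≈ 0.271 V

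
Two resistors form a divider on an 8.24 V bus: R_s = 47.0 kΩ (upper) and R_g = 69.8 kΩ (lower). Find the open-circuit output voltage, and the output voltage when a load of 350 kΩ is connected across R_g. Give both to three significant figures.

Open-circuit: V = 8.24 × 69.8/(47.0 + 69.8) = 4.92 V.
With the load, R_g becomes R_g‖R_L = 58.19 kΩ, so V = 8.24 × 58.19/105.2 = 4.56 V.

Unloaded: 4.92 V; loaded: 4.56 V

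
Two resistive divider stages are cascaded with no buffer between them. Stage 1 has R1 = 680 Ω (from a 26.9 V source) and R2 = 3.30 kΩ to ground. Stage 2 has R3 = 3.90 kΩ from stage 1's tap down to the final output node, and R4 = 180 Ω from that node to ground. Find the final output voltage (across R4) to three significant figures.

V_out ≈ 0.865 V

Stage 2 presents R3+R4 = 4080 Ω as a load on stage 1's tap.
Stage 1's lower leg becomes R2‖(R3+R4) = 1824 Ω, so V_mid = 26.9 × 1824/2504 = 19.60 V.
Stage 2 is itself unloaded: V_out = V_mid × R4/(R3+R4) = 19.60 × 180/4080 = 0.865 V.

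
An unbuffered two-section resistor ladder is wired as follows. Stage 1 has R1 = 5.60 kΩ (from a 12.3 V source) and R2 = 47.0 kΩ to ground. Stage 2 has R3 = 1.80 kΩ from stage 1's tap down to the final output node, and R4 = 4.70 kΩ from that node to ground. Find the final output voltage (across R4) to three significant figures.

V_out ≈ 4.49 V

Stage 2 presents R3+R4 = 6.500 kΩ as a load on stage 1's tap.
Stage 1's lower leg becomes R2‖(R3+R4) = 5.710 kΩ, so V_mid = 12.3 × 5.710/11.31 = 6.210 V.
Stage 2 is itself unloaded: V_out = V_mid × R4/(R3+R4) = 6.210 × 4.70/6.500 = 4.49 V.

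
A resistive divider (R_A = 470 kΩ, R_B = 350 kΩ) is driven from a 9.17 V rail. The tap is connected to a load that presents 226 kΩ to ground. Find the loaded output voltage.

V_out ≈ 2.07 V

The load sits in parallel with R_B: R_B‖R_L = (350 × 226) / (350 + 226) = 137.3 kΩ.
V_out = 9.17 × 137.3 / (470 + 137.3) = 9.17 × 137.3/607.3 = 2.07 V.
(Unloaded it would have been 3.91 V.)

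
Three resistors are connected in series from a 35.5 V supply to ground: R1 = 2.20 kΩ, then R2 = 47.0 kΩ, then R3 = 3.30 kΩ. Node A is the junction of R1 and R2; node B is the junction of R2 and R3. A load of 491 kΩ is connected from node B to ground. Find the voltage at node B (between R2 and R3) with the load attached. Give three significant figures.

At node B, R3 is in parallel with the load: R3‖R_L = 3.278 kΩ.
Below node A the resistance is R2 + (R3‖R_L) = 50.28 kΩ, so V_A = 35.5 × 50.28/52.48 = 34.01 V.
Then V_B = V_A × (R3‖R_L)/(R2 + R3‖R_L) = 34.01 × 3.278/50.28 = 2.22 V.

V ≈ 2.22 V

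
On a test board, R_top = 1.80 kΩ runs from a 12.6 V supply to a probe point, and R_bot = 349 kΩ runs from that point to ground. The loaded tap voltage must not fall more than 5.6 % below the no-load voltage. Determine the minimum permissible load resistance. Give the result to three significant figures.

R_L(min) ≈ 30.2 kΩ

Output resistance R_th = R_top‖R_bot = (1.80 × 349)/350.8 = 1.791 kΩ.
The fractional drop is R_th/(R_th + R_L); requiring this ≤ 0.0560 gives R_L ≥ R_th(1/0.0560 − 1) = 1.791 × 16.86 = 30.2 kΩ.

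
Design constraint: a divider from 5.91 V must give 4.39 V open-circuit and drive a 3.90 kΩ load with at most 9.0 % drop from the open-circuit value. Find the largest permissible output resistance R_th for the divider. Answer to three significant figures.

R_th ≤ 386 Ω

Loading drop = R_th/(R_th + R_L) ≤ 0.0900, so R_th ≤ R_L · ε/(1−ε) = 3.90 kΩ × 0.0900/0.9100 = 386 Ω.
(Any R1, R2 with R2/(R1+R2) = 0.743 and R1‖R2 ≤ 386 Ω will meet the spec.)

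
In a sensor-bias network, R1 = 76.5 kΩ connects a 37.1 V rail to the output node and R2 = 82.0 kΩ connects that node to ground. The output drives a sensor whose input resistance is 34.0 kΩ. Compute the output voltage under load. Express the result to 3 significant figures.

The load sits in parallel with R2: R2‖R_L = (82.0 × 34.0) / (82.0 + 34.0) = 24.03 kΩ.
V_out = 37.1 × 24.03 / (76.5 + 24.03) = 37.1 × 24.03/100.5 = 8.87 V.

V_out ≈ 8.87 V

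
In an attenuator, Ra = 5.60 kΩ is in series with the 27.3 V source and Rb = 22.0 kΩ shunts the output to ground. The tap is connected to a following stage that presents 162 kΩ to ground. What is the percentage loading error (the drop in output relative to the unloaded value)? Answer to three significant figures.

2.68 %

The divider's output (Thévenin) resistance is Ra‖Rb = 4.464 kΩ.
Fractional drop under load = R_th/(R_th + R_L) = 4.464 / (4.464 + 162) = 0.02682.
So the output falls by 2.68 %.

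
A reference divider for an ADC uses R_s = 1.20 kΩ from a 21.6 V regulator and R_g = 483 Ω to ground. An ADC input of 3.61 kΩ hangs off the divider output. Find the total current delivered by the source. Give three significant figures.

R_g‖R_L = 426.0 Ω, so the source sees R_s + R_g‖R_L = 1626 Ω.
I = 21.6 V / 1626 Ω = 13.3 mA.

I ≈ 13.3 mA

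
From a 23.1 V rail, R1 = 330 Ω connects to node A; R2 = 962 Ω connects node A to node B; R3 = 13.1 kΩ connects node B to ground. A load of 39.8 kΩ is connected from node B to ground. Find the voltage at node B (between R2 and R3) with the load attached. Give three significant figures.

At node B, R3 is in parallel with the load: R3‖R_L = 9856 Ω.
Below node A the resistance is R2 + (R3‖R_L) = 10820 Ω, so V_A = 23.1 × 10820/11150 = 22.42 V.
Then V_B = V_A × (R3‖R_L)/(R2 + R3‖R_L) = 22.42 × 9856/10820 = 20.4 V.

V ≈ 20.4 V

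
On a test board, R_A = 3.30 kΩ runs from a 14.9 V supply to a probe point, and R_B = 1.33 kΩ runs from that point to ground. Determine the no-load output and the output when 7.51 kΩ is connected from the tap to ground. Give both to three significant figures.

Unloaded: 4.28 V; loaded: 3.80 V

Open-circuit: V = 14.9 × 1.33/(3.30 + 1.33) = 4.28 V.
With the load, R_B becomes R_B‖R_L = 1.130 kΩ, so V = 14.9 × 1.130/4.430 = 3.80 V.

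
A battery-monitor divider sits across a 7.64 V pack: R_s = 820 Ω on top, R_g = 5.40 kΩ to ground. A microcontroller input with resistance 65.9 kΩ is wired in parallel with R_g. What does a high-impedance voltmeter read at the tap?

The load sits in parallel with R_g: R_g‖R_L = (5400 × 65900) / (5400 + 65900) = 4991 Ω.
V_out = 7.64 × 4991 / (820 + 4991) = 7.64 × 4991/5811 = 6.56 V.

V_out ≈ 6.56 V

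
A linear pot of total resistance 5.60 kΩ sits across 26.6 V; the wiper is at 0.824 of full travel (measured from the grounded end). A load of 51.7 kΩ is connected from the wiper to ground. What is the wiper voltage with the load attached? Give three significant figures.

V ≈ 21.6 V

The wiper splits the pot into (1−α)R = 985.6 Ω above and αR = 4614 Ω below.
Lower section ‖ load = 4236 Ω.
V_wiper = 26.6 × 4236/(985.6 + 4236) = 21.6 V.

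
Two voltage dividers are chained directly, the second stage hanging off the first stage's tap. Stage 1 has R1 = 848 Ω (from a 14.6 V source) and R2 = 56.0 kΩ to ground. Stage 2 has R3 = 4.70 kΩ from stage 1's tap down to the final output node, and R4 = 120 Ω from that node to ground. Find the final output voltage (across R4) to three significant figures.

V_out ≈ 0.305 V

Stage 2 presents R3+R4 = 4820 Ω as a load on stage 1's tap.
Stage 1's lower leg becomes R2‖(R3+R4) = 4438 Ω, so V_mid = 14.6 × 4438/5286 = 12.26 V.
Stage 2 is itself unloaded: V_out = V_mid × R4/(R3+R4) = 12.26 × 120/4820 = 0.305 V.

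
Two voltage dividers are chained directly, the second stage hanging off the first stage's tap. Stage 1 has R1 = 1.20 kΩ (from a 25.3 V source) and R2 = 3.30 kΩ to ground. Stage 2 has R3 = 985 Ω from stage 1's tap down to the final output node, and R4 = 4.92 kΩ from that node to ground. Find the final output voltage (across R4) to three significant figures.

V_out ≈ 13.5 V

Stage 2 presents R3+R4 = 5905 Ω as a load on stage 1's tap.
Stage 1's lower leg becomes R2‖(R3+R4) = 2117 Ω, so V_mid = 25.3 × 2117/3317 = 16.15 V.
Stage 2 is itself unloaded: V_out = V_mid × R4/(R3+R4) = 16.15 × 4920/5905 = 13.5 V.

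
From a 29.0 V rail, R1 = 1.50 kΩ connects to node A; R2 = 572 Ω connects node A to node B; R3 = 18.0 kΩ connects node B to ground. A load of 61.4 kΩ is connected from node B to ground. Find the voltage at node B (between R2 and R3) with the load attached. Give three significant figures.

At node B, R3 is in parallel with the load: R3‖R_L = 13920 Ω.
Below node A the resistance is R2 + (R3‖R_L) = 14490 Ω, so V_A = 29.0 × 14490/15990 = 26.28 V.
Then V_B = V_A × (R3‖R_L)/(R2 + R3‖R_L) = 26.28 × 13920/14490 = 25.2 V.

V ≈ 25.2 V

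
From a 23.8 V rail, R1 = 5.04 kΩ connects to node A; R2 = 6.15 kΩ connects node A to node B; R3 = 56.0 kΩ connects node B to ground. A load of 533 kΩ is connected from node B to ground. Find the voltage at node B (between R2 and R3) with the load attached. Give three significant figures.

At node B, R3 is in parallel with the load: R3‖R_L = 50.68 kΩ.
Below node A the resistance is R2 + (R3‖R_L) = 56.83 kΩ, so V_A = 23.8 × 56.83/61.87 = 21.86 V.
Then V_B = V_A × (R3‖R_L)/(R2 + R3‖R_L) = 21.86 × 50.68/56.83 = 19.5 V.

V ≈ 19.5 V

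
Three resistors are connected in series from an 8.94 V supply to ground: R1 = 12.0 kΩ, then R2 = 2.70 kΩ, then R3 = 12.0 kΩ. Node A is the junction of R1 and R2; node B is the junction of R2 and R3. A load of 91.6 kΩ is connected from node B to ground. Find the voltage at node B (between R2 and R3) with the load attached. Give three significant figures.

V ≈ 3.75 V

At node B, R3 is in parallel with the load: R3‖R_L = 10.61 kΩ.
Below node A the resistance is R2 + (R3‖R_L) = 13.31 kΩ, so V_A = 8.94 × 13.31/25.31 = 4.701 V.
Then V_B = V_A × (R3‖R_L)/(R2 + R3‖R_L) = 4.701 × 10.61/13.31 = 3.75 V.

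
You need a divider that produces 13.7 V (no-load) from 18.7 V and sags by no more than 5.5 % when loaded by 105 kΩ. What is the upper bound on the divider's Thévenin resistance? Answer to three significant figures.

R_th ≤ 6.11 kΩ

Loading drop = R_th/(R_th + R_L) ≤ 0.0550, so R_th ≤ R_L · ε/(1−ε) = 105 kΩ × 0.0550/0.9450 = 6.11 kΩ.
(Any R1, R2 with R2/(R1+R2) = 0.733 and R1‖R2 ≤ 6.11 kΩ will meet the spec.)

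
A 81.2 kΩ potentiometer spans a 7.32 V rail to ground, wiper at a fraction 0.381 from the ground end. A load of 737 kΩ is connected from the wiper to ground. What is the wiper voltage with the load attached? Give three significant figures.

V ≈ 2.72 V

The wiper splits the pot into (1−α)R = 50.26 kΩ above and αR = 30.94 kΩ below.
Lower section ‖ load = 29.69 kΩ.
V_wiper = 7.32 × 29.69/(50.26 + 29.69) = 2.72 V.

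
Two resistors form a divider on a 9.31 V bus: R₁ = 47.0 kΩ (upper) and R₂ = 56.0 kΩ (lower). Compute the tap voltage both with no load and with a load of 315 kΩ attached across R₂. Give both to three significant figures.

Unloaded: 5.06 V; loaded: 4.68 V

Open-circuit: V = 9.31 × 56.0/(47.0 + 56.0) = 5.06 V.
With the load, R₂ becomes R₂‖R_L = 47.55 kΩ, so V = 9.31 × 47.55/94.55 = 4.68 V.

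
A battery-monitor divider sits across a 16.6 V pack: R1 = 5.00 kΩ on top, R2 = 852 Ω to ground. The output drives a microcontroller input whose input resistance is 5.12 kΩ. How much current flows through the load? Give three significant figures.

I_L ≈ 0.413 mA

R2‖R_L = 730.4 Ω; V_out = 16.6 × 730.4/5730 = 2.116 V.
I_L = V_out / R_L = 2.116 / 5.12 kΩ = 0.413 mA.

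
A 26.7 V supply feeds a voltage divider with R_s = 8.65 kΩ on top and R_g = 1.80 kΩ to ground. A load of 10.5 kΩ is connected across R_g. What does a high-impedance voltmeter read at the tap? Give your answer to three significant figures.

The load sits in parallel with R_g: R_g‖R_L = (1.80 × 10.5) / (1.80 + 10.5) = 1.537 kΩ.
V_out = 26.7 × 1.537 / (8.65 + 1.537) = 26.7 × 1.537/10.19 = 4.03 V.

V_out ≈ 4.03 V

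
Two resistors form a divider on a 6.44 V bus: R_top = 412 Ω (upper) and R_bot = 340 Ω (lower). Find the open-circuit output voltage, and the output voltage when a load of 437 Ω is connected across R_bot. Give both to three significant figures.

Open-circuit: V = 6.44 × 340/(412 + 340) = 2.91 V.
With the load, R_bot becomes R_bot‖R_L = 191.2 Ω, so V = 6.44 × 191.2/603.2 = 2.04 V.

Unloaded: 2.91 V; loaded: 2.04 V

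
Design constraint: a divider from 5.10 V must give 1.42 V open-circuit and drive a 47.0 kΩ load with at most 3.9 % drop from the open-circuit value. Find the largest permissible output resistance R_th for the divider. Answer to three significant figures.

R_th ≤ 1.91 kΩ

Loading drop = R_th/(R_th + R_L) ≤ 0.0390, so R_th ≤ R_L · ε/(1−ε) = 47.0 kΩ × 0.0390/0.9610 = 1.91 kΩ.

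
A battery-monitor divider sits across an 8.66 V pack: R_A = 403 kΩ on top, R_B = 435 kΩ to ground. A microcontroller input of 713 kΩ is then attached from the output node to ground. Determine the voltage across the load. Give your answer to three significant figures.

V_out ≈ 3.48 V

The load sits in parallel with R_B: R_B‖R_L = (435 × 713) / (435 + 713) = 270.2 kΩ.
V_out = 8.66 × 270.2 / (403 + 270.2) = 8.66 × 270.2/673.2 = 3.48 V.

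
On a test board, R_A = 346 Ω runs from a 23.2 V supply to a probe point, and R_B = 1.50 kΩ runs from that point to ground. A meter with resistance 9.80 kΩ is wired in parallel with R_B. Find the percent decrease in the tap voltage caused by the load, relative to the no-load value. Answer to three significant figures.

The divider's output (Thévenin) resistance is R_A‖R_B = 281.1 Ω.
Fractional drop under load = R_th/(R_th + R_L) = 281.1 / (281.1 + 9800) = 0.02789.
So the output falls by 2.79 %.

2.79 %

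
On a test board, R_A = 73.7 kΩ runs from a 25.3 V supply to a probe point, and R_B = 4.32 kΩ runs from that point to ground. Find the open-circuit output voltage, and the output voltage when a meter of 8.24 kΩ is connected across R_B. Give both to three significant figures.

Open-circuit: V = 25.3 × 4.32/(73.7 + 4.32) = 1.40 V.
With the load, R_B becomes R_B‖R_L = 2.834 kΩ, so V = 25.3 × 2.834/76.53 = 0.937 V.

Unloaded: 1.40 V; loaded: 0.937 V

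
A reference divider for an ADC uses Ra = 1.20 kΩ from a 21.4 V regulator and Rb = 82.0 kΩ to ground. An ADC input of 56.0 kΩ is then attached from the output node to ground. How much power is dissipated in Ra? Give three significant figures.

P ≈ 0.462 mW

Total resistance from the source is Ra + (Rb‖R_L) = 34.48 kΩ, so I = 21.4/34.48 kΩ = 0.6207 mA.
P = I²·Ra = (0.6207 mA)² × 1.20 kΩ = 0.462 mW.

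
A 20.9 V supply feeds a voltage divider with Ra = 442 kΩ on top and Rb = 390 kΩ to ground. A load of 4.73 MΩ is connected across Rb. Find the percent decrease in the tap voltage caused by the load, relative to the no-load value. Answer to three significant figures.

The divider's output (Thévenin) resistance is Ra‖Rb = 207.2 kΩ.
Fractional drop under load = R_th/(R_th + R_L) = 207.2 / (207.2 + 4730) = 0.04196.
So the output falls by 4.20 %.

4.20 %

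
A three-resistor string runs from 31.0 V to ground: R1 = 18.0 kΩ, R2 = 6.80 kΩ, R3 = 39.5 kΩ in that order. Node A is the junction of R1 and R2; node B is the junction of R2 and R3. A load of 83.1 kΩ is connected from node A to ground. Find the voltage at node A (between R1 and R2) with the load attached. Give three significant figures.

Below node A the series string R2+R3 = 46.30 kΩ sits in parallel with the 83.1 kΩ load: 29.73 kΩ.
V_A = 31.0 × 29.73/(18.0 + 29.73) = 19.3 V.

V ≈ 19.3 V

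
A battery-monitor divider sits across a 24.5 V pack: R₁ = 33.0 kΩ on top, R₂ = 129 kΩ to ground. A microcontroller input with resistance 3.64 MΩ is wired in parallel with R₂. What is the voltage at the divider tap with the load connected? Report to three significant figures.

V_out ≈ 19.4 V

The load sits in parallel with R₂: R₂‖R_L = (129 × 3640) / (129 + 3640) = 124.6 kΩ.
V_out = 24.5 × 124.6 / (33.0 + 124.6) = 24.5 × 124.6/157.6 = 19.4 V.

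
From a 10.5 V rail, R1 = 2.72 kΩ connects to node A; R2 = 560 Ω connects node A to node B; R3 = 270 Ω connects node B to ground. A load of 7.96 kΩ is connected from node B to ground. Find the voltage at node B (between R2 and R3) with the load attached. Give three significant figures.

At node B, R3 is in parallel with the load: R3‖R_L = 261.1 Ω.
Below node A the resistance is R2 + (R3‖R_L) = 821.1 Ω, so V_A = 10.5 × 821.1/3541 = 2.435 V.
Then V_B = V_A × (R3‖R_L)/(R2 + R3‖R_L) = 2.435 × 261.1/821.1 = 0.774 V.

V ≈ 0.774 V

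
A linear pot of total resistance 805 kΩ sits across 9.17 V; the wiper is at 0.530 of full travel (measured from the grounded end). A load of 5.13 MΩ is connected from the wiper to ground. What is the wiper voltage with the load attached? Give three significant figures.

V ≈ 4.68 V

The wiper splits the pot into (1−α)R = 378.4 kΩ above and αR = 426.6 kΩ below.
Lower section ‖ load = 393.9 kΩ.
V_wiper = 9.17 × 393.9/(378.4 + 393.9) = 4.68 V.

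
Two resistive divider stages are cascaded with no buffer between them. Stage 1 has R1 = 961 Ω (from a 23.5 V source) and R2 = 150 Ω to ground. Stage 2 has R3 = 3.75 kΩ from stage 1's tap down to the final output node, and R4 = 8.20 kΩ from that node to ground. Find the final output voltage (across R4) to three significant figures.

V_out ≈ 2.15 V

Stage 2 presents R3+R4 = 11950 Ω as a load on stage 1's tap.
Stage 1's lower leg becomes R2‖(R3+R4) = 148.1 Ω, so V_mid = 23.5 × 148.1/1109 = 3.139 V.
Stage 2 is itself unloaded: V_out = V_mid × R4/(R3+R4) = 3.139 × 8200/11950 = 2.15 V.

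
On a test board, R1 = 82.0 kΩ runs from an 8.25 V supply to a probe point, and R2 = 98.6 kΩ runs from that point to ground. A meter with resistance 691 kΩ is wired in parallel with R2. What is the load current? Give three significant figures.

R2‖R_L = 86.29 kΩ; V_out = 8.25 × 86.29/168.3 = 4.230 V.
I_L = V_out / R_L = 4.230 / 691 kΩ = 6.12 µA.

I_L ≈ 6.12 µA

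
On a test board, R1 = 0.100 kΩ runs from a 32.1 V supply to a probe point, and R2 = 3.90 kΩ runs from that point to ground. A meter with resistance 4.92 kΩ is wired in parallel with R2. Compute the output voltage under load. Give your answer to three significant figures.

V_out ≈ 30.7 V

The load sits in parallel with R2: R2‖R_L = (3900 × 4920) / (3900 + 4920) = 2176 Ω.
V_out = 32.1 × 2176 / (100 + 2176) = 32.1 × 2176/2276 = 30.7 V.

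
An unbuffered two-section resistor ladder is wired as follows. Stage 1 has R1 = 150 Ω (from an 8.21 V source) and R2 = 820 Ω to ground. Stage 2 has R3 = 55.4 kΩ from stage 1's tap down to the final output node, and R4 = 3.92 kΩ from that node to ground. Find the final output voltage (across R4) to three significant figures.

V_out ≈ 0.458 V

Stage 2 presents R3+R4 = 59320 Ω as a load on stage 1's tap.
Stage 1's lower leg becomes R2‖(R3+R4) = 808.8 Ω, so V_mid = 8.21 × 808.8/958.8 = 6.926 V.
Stage 2 is itself unloaded: V_out = V_mid × R4/(R3+R4) = 6.926 × 3920/59320 = 0.458 V.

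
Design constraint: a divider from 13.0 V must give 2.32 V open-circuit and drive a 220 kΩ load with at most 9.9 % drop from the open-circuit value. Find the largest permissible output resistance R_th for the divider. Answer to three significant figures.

R_th ≤ 24.2 kΩ

Loading drop = R_th/(R_th + R_L) ≤ 0.0990, so R_th ≤ R_L · ε/(1−ε) = 220 kΩ × 0.0990/0.9010 = 24.2 kΩ.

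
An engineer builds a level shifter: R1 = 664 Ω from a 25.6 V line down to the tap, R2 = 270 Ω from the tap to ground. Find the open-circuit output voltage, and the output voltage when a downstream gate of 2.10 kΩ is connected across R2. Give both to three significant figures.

Open-circuit: V = 25.6 × 270/(664 + 270) = 7.40 V.
With the load, R2 becomes R2‖R_L = 239.2 Ω, so V = 25.6 × 239.2/903.2 = 6.78 V.

Unloaded: 7.40 V; loaded: 6.78 V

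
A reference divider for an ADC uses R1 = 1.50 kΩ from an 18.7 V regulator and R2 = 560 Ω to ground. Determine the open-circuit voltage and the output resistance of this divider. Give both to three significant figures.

V_th is the open-circuit tap voltage: 18.7 × 560/(1500 + 560) = 5.08 V.
With the supply zeroed, R1 and R2 appear in parallel from the tap: R_th = R1‖R2 = (1500 × 560)/2060 = 408 Ω.

V_th = 5.08 V, R_th = 408 Ω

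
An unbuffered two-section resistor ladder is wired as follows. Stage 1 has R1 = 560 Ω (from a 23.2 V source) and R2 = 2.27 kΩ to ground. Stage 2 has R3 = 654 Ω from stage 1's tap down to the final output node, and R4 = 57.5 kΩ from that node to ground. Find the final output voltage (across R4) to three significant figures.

Stage 2 presents R3+R4 = 58150 Ω as a load on stage 1's tap.
Stage 1's lower leg becomes R2‖(R3+R4) = 2185 Ω, so V_mid = 23.2 × 2185/2745 = 18.47 V.
Stage 2 is itself unloaded: V_out = V_mid × R4/(R3+R4) = 18.47 × 57500/58150 = 18.3 V.

V_out ≈ 18.3 V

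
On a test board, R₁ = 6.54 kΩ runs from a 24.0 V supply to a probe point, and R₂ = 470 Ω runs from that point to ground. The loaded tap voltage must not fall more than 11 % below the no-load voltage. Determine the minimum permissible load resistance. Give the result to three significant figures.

R_L(min) ≈ 3.55 kΩ

Output resistance R_th = R₁‖R₂ = (6540 × 470)/7010 = 438.5 Ω.
The fractional drop is R_th/(R_th + R_L); requiring this ≤ 0.110 gives R_L ≥ R_th(1/0.110 − 1) = 438.5 × 8.091 = 3.55 kΩ.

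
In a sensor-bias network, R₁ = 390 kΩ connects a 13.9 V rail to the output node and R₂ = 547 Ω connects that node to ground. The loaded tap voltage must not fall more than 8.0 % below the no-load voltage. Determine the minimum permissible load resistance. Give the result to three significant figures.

R_L(min) ≈ 6.28 kΩ

Output resistance R_th = R₁‖R₂ = (390000 × 547)/390500 = 546.2 Ω.
The fractional drop is R_th/(R_th + R_L); requiring this ≤ 0.0800 gives R_L ≥ R_th(1/0.0800 − 1) = 546.2 × 11.50 = 6.28 kΩ.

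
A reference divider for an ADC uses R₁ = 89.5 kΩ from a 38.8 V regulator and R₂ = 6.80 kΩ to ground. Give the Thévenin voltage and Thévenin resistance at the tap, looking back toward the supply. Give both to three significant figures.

V_th = 2.74 V, R_th = 6.32 kΩ

V_th is the open-circuit tap voltage: 38.8 × 6.80/(89.5 + 6.80) = 2.74 V.
With the supply zeroed, R₁ and R₂ appear in parallel from the tap: R_th = R₁‖R₂ = (89.5 × 6.80)/96.30 = 6.32 kΩ.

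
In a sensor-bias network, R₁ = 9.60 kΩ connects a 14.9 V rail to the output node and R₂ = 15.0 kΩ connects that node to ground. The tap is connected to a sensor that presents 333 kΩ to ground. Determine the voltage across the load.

The load sits in parallel with R₂: R₂‖R_L = (15.0 × 333) / (15.0 + 333) = 14.35 kΩ.
V_out = 14.9 × 14.35 / (9.60 + 14.35) = 14.9 × 14.35/23.95 = 8.93 V.

V_out ≈ 8.93 V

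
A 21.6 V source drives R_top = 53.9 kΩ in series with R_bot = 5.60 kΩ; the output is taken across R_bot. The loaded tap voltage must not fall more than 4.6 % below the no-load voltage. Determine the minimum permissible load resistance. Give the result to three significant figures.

R_L(min) ≈ 105 kΩ

Output resistance R_th = R_top‖R_bot = (53.9 × 5.60)/59.50 = 5.073 kΩ.
The fractional drop is R_th/(R_th + R_L); requiring this ≤ 0.0460 gives R_L ≥ R_th(1/0.0460 − 1) = 5.073 × 20.74 = 105 kΩ.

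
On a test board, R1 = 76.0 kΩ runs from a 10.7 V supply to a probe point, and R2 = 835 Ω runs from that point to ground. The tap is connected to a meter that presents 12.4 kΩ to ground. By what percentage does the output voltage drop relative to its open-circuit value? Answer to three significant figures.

6.24 %

The divider's output (Thévenin) resistance is R1‖R2 = 825.9 Ω.
Fractional drop under load = R_th/(R_th + R_L) = 825.9 / (825.9 + 12400) = 0.06245.
So the output falls by 6.24 %.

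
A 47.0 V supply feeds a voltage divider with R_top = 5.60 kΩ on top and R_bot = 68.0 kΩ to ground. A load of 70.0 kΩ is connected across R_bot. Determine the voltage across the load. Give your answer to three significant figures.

V_out ≈ 40.4 V

The load sits in parallel with R_bot: R_bot‖R_L = (68.0 × 70.0) / (68.0 + 70.0) = 34.49 kΩ.
V_out = 47.0 × 34.49 / (5.60 + 34.49) = 47.0 × 34.49/40.09 = 40.4 V.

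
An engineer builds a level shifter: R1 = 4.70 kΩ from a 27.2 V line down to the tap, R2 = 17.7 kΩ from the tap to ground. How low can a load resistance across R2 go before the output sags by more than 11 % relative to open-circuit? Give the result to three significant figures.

Output resistance R_th = R1‖R2 = (4.70 × 17.7)/22.40 = 3.714 kΩ.
The fractional drop is R_th/(R_th + R_L); requiring this ≤ 0.110 gives R_L ≥ R_th(1/0.110 − 1) = 3.714 × 8.091 = 30.0 kΩ.

R_L(min) ≈ 30.0 kΩ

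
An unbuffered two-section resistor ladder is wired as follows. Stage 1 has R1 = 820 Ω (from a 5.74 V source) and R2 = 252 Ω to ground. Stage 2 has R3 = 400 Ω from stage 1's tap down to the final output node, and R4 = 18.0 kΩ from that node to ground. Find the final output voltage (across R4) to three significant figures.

Stage 2 presents R3+R4 = 18400 Ω as a load on stage 1's tap.
Stage 1's lower leg becomes R2‖(R3+R4) = 248.6 Ω, so V_mid = 5.74 × 248.6/1069 = 1.335 V.
Stage 2 is itself unloaded: V_out = V_mid × R4/(R3+R4) = 1.335 × 18000/18400 = 1.31 V.

V_out ≈ 1.31 V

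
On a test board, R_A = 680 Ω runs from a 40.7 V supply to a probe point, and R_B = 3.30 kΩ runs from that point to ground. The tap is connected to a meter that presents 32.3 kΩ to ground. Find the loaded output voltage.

V_out ≈ 33.2 V

The load sits in parallel with R_B: R_B‖R_L = (3300 × 32300) / (3300 + 32300) = 2994 Ω.
V_out = 40.7 × 2994 / (680 + 2994) = 40.7 × 2994/3674 = 33.2 V.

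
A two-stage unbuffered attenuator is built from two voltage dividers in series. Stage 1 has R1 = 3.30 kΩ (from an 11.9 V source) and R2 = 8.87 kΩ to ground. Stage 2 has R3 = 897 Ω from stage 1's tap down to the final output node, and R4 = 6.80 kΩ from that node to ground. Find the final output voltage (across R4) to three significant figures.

Stage 2 presents R3+R4 = 7697 Ω as a load on stage 1's tap.
Stage 1's lower leg becomes R2‖(R3+R4) = 4121 Ω, so V_mid = 11.9 × 4121/7421 = 6.608 V.
Stage 2 is itself unloaded: V_out = V_mid × R4/(R3+R4) = 6.608 × 6800/7697 = 5.84 V.

V_out ≈ 5.84 V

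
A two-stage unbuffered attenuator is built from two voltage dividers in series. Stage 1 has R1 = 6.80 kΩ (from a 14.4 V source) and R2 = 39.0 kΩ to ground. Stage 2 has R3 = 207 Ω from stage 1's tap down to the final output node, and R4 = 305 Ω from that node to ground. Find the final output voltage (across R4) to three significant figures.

Stage 2 presents R3+R4 = 512.0 Ω as a load on stage 1's tap.
Stage 1's lower leg becomes R2‖(R3+R4) = 505.4 Ω, so V_mid = 14.4 × 505.4/7305 = 0.9962 V.
Stage 2 is itself unloaded: V_out = V_mid × R4/(R3+R4) = 0.9962 × 305/512.0 = 0.593 V.

V_out ≈ 0.593 V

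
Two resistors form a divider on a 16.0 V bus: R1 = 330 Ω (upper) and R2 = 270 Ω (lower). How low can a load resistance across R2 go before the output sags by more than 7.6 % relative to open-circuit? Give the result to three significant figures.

Output resistance R_th = R1‖R2 = (330 × 270)/600.0 = 148.5 Ω.
The fractional drop is R_th/(R_th + R_L); requiring this ≤ 0.0760 gives R_L ≥ R_th(1/0.0760 − 1) = 148.5 × 12.16 = 1.81 kΩ.

R_L(min) ≈ 1.81 kΩ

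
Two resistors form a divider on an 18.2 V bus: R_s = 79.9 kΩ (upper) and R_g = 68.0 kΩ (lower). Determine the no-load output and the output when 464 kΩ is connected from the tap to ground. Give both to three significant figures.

Unloaded: 8.37 V; loaded: 7.75 V

Open-circuit: V = 18.2 × 68.0/(79.9 + 68.0) = 8.37 V.
With the load, R_g becomes R_g‖R_L = 59.31 kΩ, so V = 18.2 × 59.31/139.2 = 7.75 V.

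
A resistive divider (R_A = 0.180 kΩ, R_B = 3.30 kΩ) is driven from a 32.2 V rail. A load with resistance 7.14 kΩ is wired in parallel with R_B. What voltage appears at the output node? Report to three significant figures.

The load sits in parallel with R_B: R_B‖R_L = (3300 × 7140) / (3300 + 7140) = 2257 Ω.
V_out = 32.2 × 2257 / (180 + 2257) = 32.2 × 2257/2437 = 29.8 V.

V_out ≈ 29.8 V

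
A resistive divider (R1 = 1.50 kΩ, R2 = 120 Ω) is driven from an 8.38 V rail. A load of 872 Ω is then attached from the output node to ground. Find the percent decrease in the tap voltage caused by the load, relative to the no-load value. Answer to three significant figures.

11.3 %

The divider's output (Thévenin) resistance is R1‖R2 = 111.1 Ω.
Fractional drop under load = R_th/(R_th + R_L) = 111.1 / (111.1 + 872) = 0.1130.
So the output falls by 11.3 %.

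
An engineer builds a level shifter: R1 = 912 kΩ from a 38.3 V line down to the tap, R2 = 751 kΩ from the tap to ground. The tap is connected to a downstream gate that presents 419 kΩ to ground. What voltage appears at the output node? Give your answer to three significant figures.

The load sits in parallel with R2: R2‖R_L = (751 × 419) / (751 + 419) = 268.9 kΩ.
V_out = 38.3 × 268.9 / (912 + 268.9) = 38.3 × 268.9/1181 = 8.72 V.

V_out ≈ 8.72 V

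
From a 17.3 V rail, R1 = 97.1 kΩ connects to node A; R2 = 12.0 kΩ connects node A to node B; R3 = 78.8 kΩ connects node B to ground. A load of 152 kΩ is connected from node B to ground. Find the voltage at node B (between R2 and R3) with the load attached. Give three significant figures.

At node B, R3 is in parallel with the load: R3‖R_L = 51.90 kΩ.
Below node A the resistance is R2 + (R3‖R_L) = 63.90 kΩ, so V_A = 17.3 × 63.90/161.0 = 6.866 V.
Then V_B = V_A × (R3‖R_L)/(R2 + R3‖R_L) = 6.866 × 51.90/63.90 = 5.58 V.

V ≈ 5.58 V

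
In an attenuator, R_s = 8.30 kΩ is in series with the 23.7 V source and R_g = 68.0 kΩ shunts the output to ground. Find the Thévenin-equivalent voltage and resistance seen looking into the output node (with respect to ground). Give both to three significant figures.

V_th = 21.1 V, R_th = 7.40 kΩ

V_th is the open-circuit tap voltage: 23.7 × 68.0/(8.30 + 68.0) = 21.1 V.
With the supply zeroed, R_s and R_g appear in parallel from the tap: R_th = R_s‖R_g = (8.30 × 68.0)/76.30 = 7.40 kΩ.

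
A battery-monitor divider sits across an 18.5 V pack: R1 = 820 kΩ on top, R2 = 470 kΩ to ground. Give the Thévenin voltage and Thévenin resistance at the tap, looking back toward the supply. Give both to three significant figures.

V_th is the open-circuit tap voltage: 18.5 × 470/(820 + 470) = 6.74 V.
With the supply zeroed, R1 and R2 appear in parallel from the tap: R_th = R1‖R2 = (820 × 470)/1290 = 299 kΩ.

V_th = 6.74 V, R_th = 299 kΩ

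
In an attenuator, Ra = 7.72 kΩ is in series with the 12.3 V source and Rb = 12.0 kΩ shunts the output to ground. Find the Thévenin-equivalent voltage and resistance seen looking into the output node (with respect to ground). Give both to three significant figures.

V_th = 7.48 V, R_th = 4.70 kΩ

V_th is the open-circuit tap voltage: 12.3 × 12.0/(7.72 + 12.0) = 7.48 V.
With the supply zeroed, Ra and Rb appear in parallel from the tap: R_th = Ra‖Rb = (7.72 × 12.0)/19.72 = 4.70 kΩ.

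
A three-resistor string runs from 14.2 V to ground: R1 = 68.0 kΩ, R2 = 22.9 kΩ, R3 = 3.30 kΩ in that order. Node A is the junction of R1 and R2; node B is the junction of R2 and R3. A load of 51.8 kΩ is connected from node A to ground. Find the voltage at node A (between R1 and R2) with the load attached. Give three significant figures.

V ≈ 2.89 V

Below node A the series string R2+R3 = 26.20 kΩ sits in parallel with the 51.8 kΩ load: 17.40 kΩ.
V_A = 14.2 × 17.40/(68.0 + 17.40) = 2.89 V.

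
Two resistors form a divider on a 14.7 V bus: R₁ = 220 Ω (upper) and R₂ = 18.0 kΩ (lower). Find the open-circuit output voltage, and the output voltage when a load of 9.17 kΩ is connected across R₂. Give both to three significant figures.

Unloaded: 14.5 V; loaded: 14.2 V

Open-circuit: V = 14.7 × 18000/(220 + 18000) = 14.5 V.
With the load, R₂ becomes R₂‖R_L = 6075 Ω, so V = 14.7 × 6075/6295 = 14.2 V.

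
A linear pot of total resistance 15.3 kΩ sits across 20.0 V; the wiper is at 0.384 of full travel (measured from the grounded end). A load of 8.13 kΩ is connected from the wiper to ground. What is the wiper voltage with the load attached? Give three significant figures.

The wiper splits the pot into (1−α)R = 9.425 kΩ above and αR = 5.875 kΩ below.
Lower section ‖ load = 3.411 kΩ.
V_wiper = 20.0 × 3.411/(9.425 + 3.411) = 5.31 V.

V ≈ 5.31 V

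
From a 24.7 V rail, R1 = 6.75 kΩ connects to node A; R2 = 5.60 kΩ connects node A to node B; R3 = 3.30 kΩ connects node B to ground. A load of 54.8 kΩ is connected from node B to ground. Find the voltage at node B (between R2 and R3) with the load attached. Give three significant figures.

At node B, R3 is in parallel with the load: R3‖R_L = 3.113 kΩ.
Below node A the resistance is R2 + (R3‖R_L) = 8.713 kΩ, so V_A = 24.7 × 8.713/15.46 = 13.92 V.
Then V_B = V_A × (R3‖R_L)/(R2 + R3‖R_L) = 13.92 × 3.113/8.713 = 4.97 V.

V ≈ 4.97 V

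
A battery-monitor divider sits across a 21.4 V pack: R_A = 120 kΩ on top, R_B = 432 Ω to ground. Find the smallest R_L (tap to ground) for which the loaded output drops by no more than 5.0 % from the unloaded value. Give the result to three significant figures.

R_L(min) ≈ 8.18 kΩ

Output resistance R_th = R_A‖R_B = (120000 × 432)/120400 = 430.5 Ω.
The fractional drop is R_th/(R_th + R_L); requiring this ≤ 0.0500 gives R_L ≥ R_th(1/0.0500 − 1) = 430.5 × 19.00 = 8.18 kΩ.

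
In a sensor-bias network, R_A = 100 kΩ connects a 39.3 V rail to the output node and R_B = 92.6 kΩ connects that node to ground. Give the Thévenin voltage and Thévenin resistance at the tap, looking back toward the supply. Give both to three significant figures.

V_th is the open-circuit tap voltage: 39.3 × 92.6/(100 + 92.6) = 18.9 V.
With the supply zeroed, R_A and R_B appear in parallel from the tap: R_th = R_A‖R_B = (100 × 92.6)/192.6 = 48.1 kΩ.

V_th = 18.9 V, R_th = 48.1 kΩ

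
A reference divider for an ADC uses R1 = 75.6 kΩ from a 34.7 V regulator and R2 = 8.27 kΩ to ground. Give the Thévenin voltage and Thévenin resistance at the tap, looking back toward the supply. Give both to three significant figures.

V_th is the open-circuit tap voltage: 34.7 × 8.27/(75.6 + 8.27) = 3.42 V.
With the supply zeroed, R1 and R2 appear in parallel from the tap: R_th = R1‖R2 = (75.6 × 8.27)/83.87 = 7.45 kΩ.

V_th = 3.42 V, R_th = 7.45 kΩ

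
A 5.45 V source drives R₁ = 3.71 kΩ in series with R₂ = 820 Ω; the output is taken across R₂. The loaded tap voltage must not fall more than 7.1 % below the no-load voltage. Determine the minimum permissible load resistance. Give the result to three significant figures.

R_L(min) ≈ 8.79 kΩ

Output resistance R_th = R₁‖R₂ = (3710 × 820)/4530 = 671.6 Ω.
The fractional drop is R_th/(R_th + R_L); requiring this ≤ 0.0710 gives R_L ≥ R_th(1/0.0710 − 1) = 671.6 × 13.08 = 8.79 kΩ.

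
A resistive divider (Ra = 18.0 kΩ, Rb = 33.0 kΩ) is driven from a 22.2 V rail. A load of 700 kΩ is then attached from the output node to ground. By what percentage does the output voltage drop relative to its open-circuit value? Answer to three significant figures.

1.64 %

The divider's output (Thévenin) resistance is Ra‖Rb = 11.65 kΩ.
Fractional drop under load = R_th/(R_th + R_L) = 11.65 / (11.65 + 700) = 0.01637.
So the output falls by 1.64 %.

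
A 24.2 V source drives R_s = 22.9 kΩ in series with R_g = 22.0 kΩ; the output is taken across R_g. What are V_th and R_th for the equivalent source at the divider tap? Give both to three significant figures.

V_th = 11.9 V, R_th = 11.2 kΩ

V_th is the open-circuit tap voltage: 24.2 × 22.0/(22.9 + 22.0) = 11.9 V.
With the supply zeroed, R_s and R_g appear in parallel from the tap: R_th = R_s‖R_g = (22.9 × 22.0)/44.90 = 11.2 kΩ.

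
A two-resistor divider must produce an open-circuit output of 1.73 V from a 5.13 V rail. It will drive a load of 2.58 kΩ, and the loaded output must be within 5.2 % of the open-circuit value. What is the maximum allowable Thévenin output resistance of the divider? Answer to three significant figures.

Loading drop = R_th/(R_th + R_L) ≤ 0.0520, so R_th ≤ R_L · ε/(1−ε) = 2.58 kΩ × 0.0520/0.9480 = 142 Ω.

R_th ≤ 142 Ω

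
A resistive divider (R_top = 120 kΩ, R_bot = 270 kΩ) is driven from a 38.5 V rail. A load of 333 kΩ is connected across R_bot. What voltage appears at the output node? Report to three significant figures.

V_out ≈ 21.3 V

The load sits in parallel with R_bot: R_bot‖R_L = (270 × 333) / (270 + 333) = 149.1 kΩ.
V_out = 38.5 × 149.1 / (120 + 149.1) = 38.5 × 149.1/269.1 = 21.3 V.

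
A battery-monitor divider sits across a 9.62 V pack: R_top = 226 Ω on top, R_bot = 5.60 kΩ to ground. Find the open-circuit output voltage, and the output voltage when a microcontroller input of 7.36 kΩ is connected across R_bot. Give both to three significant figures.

Open-circuit: V = 9.62 × 5600/(226 + 5600) = 9.25 V.
With the load, R_bot becomes R_bot‖R_L = 3180 Ω, so V = 9.62 × 3180/3406 = 8.98 V.

Unloaded: 9.25 V; loaded: 8.98 V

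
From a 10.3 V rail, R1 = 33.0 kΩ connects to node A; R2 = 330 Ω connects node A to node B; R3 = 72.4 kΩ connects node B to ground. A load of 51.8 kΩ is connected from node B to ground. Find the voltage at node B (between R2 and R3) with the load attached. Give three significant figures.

V ≈ 4.90 V

At node B, R3 is in parallel with the load: R3‖R_L = 30200 Ω.
Below node A the resistance is R2 + (R3‖R_L) = 30530 Ω, so V_A = 10.3 × 30530/63530 = 4.949 V.
Then V_B = V_A × (R3‖R_L)/(R2 + R3‖R_L) = 4.949 × 30200/30530 = 4.90 V.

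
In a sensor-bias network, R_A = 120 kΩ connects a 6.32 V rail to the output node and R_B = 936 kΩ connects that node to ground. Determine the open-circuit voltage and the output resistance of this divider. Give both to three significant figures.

V_th = 5.60 V, R_th = 106 kΩ

V_th is the open-circuit tap voltage: 6.32 × 936/(120 + 936) = 5.60 V.
With the supply zeroed, R_A and R_B appear in parallel from the tap: R_th = R_A‖R_B = (120 × 936)/1056 = 106 kΩ.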